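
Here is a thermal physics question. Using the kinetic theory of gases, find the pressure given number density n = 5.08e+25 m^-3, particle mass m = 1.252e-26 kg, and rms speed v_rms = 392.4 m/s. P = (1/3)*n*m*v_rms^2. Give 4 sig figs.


Step 1: v_rms^2 = 392.4^2 = 1.54e+05
Step 2: n*m = 5.08e+25*1.252e-26 = 0.636
Step 3: P = (1/3)*0.636*1.54e+05 = 3.264e+04 Pa

3.264e+04


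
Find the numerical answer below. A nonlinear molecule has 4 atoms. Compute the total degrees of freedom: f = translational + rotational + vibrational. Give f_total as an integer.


Step 1: Translational DOF = 3
Step 2: Rotational DOF (nonlinear) = 3
Step 3: Vibrational DOF = 3*4 - 6 = 6
Step 4: Total = 3 + 3 + 6 = 12

12


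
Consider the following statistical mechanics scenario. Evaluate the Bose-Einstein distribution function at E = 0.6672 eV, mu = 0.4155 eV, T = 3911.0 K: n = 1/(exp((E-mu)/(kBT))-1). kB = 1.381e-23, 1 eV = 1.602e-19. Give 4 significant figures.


Step 1: (E - mu) = 0.2517 eV
Step 2: x = (E-mu)*eV/(kB*T) = 0.2517*1.602e-19/(1.381e-23*3911.0) = 0.7466
Step 3: exp(x) = 2.11
Step 4: n = 1/(exp(x)-1) = 0.9011

0.9011


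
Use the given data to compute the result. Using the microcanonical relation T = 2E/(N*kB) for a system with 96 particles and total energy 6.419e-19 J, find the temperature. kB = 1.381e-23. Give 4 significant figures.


Step 1: Numerator = 2*E = 2*6.419e-19 = 1.284e-18 J
Step 2: Denominator = N*kB = 96*1.381e-23 = 1.326e-21
Step 3: T = 1.284e-18 / 1.326e-21 = 968.4 K

968.4


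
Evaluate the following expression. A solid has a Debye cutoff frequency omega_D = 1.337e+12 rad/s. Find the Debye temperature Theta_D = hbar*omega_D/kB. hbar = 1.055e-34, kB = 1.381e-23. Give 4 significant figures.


Step 1: hbar*omega_D = 1.055e-34 * 1.337e+12 = 1.411e-22 J
Step 2: Theta_D = 1.411e-22 / 1.381e-23
Step 3: Theta_D = 10.21 K

10.21


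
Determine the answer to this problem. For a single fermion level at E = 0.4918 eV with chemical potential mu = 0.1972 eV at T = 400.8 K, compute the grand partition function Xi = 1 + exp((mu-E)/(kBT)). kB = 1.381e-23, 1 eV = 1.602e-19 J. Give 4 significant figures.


Step 1: (mu - E) = 0.1972 - 0.4918 = -0.2946 eV
Step 2: x = (mu-E)*eV/(kB*T) = -0.2946*1.602e-19/(1.381e-23*400.8) = -8.527
Step 3: exp(x) = 0.0001981
Step 4: Xi = 1 + 0.0001981 = 1

1


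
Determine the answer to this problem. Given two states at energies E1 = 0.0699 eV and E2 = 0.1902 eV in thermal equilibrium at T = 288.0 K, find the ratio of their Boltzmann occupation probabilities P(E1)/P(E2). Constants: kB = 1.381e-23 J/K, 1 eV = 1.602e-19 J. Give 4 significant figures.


Step 1: Compute energy difference dE = E1 - E2 = 0.0699 - 0.1902 = -0.1203 eV
Step 2: Convert to Joules: dE_J = -0.1203 * 1.602e-19 = -1.927e-20 J
Step 3: Compute exponent = -dE_J / (kB * T) = -(-1.927e-20) / (1.381e-23 * 288.0) = 4.846
Step 4: P(E1)/P(E2) = exp(4.846) = 127.2

127.2


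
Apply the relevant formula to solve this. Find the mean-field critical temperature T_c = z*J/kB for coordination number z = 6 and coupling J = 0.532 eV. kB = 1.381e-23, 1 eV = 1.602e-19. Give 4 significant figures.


Step 1: z*J = 6*0.532 = 3.192 eV
Step 2: Convert to Joules: 3.192*1.602e-19 = 5.114e-19 J
Step 3: T_c = 5.114e-19 / 1.381e-23 = 3.703e+04 K

3.703e+04


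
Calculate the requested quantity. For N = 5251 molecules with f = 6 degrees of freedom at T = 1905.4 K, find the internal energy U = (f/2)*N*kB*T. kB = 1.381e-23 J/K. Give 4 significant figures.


Step 1: f/2 = 6/2 = 3.0
Step 2: N*kB*T = 5251*1.381e-23*1905.4 = 1.382e-16
Step 3: U = 3.0 * 1.382e-16 = 4.145e-16 J

4.145e-16


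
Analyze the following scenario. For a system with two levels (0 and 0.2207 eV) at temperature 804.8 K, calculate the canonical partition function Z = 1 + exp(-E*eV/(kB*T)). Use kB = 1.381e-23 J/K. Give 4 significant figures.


Step 1: Compute beta*E = E*eV/(kB*T) = 0.2207*1.602e-19/(1.381e-23*804.8) = 3.181
Step 2: exp(-beta*E) = exp(-3.181) = 0.04154
Step 3: Z = 1 + 0.04154 = 1.042

1.042


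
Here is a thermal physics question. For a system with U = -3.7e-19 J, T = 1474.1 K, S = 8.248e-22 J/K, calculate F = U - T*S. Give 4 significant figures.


Step 1: T*S = 1474.1 * 8.248e-22 = 1.216e-18 J
Step 2: F = U - T*S = -3.7e-19 - 1.216e-18
Step 3: F = -1.586e-18 J

-1.586e-18


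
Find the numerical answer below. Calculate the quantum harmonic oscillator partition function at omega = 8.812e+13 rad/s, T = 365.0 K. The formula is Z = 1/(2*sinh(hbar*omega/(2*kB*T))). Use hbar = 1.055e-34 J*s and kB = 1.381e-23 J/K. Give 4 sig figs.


Step 1: Compute x = hbar*omega/(kB*T) = 1.055e-34*8.812e+13/(1.381e-23*365.0) = 1.844
Step 2: x/2 = 0.9222
Step 3: sinh(x/2) = 1.059
Step 4: Z = 1/(2*1.059) = 0.4723

0.4723


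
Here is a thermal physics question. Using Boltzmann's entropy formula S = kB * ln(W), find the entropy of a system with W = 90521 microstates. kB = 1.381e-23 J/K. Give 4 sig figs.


Step 1: ln(W) = ln(90521) = 11.41
Step 2: S = kB * ln(W) = 1.381e-23 * 11.41
Step 3: S = 1.576e-22 J/K

1.576e-22


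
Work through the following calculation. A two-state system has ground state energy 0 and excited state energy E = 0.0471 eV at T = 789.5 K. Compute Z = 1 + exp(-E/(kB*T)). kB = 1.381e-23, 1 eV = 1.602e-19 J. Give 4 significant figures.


Step 1: Compute beta*E = E*eV/(kB*T) = 0.0471*1.602e-19/(1.381e-23*789.5) = 0.6921
Step 2: exp(-beta*E) = exp(-0.6921) = 0.5005
Step 3: Z = 1 + 0.5005 = 1.501

1.501


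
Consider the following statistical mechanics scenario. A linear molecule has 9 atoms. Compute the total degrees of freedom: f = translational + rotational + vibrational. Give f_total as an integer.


Step 1: Translational DOF = 3
Step 2: Rotational DOF (linear) = 2
Step 3: Vibrational DOF = 3*9 - 5 = 22
Step 4: Total = 3 + 2 + 22 = 27

27


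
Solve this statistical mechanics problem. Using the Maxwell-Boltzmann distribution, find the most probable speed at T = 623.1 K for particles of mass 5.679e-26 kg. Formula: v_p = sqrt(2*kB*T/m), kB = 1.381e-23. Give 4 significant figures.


Step 1: Numerator = 2*kB*T = 2*1.381e-23*623.1 = 1.721e-20
Step 2: Ratio = 1.721e-20 / 5.679e-26 = 3.03e+05
Step 3: v_p = sqrt(3.03e+05) = 550.5 m/s

550.5


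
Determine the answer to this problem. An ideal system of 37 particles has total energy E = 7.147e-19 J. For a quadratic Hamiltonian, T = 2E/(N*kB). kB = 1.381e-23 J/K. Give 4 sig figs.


Step 1: Numerator = 2*E = 2*7.147e-19 = 1.429e-18 J
Step 2: Denominator = N*kB = 37*1.381e-23 = 5.11e-22
Step 3: T = 1.429e-18 / 5.11e-22 = 2797 K

2797


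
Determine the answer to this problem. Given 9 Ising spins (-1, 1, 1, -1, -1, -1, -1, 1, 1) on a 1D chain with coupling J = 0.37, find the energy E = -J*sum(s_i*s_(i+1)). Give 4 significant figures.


Step 1: Nearest-neighbor products: -1, 1, -1, 1, 1, 1, -1, 1
Step 2: Sum of products = 2
Step 3: E = -0.37 * 2 = -0.74

-0.74


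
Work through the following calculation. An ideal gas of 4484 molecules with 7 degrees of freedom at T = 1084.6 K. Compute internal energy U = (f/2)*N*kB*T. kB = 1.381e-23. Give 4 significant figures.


Step 1: f/2 = 7/2 = 3.5
Step 2: N*kB*T = 4484*1.381e-23*1084.6 = 6.716e-17
Step 3: U = 3.5 * 6.716e-17 = 2.351e-16 J

2.351e-16


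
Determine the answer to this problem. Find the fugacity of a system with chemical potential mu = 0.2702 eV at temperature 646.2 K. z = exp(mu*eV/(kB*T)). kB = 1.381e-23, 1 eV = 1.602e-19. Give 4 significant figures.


Step 1: Convert mu to Joules: 0.2702*1.602e-19 = 4.329e-20 J
Step 2: kB*T = 1.381e-23*646.2 = 8.924e-21 J
Step 3: mu/(kB*T) = 4.851
Step 4: z = exp(4.851) = 127.8

127.8


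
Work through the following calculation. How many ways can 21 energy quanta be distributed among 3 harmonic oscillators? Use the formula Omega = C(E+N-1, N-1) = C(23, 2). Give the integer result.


Step 1: Use binomial coefficient C(23, 2)
Step 2: Numerator = 23! / 21!
Step 3: Denominator = 2!
Step 4: Omega = 253

253


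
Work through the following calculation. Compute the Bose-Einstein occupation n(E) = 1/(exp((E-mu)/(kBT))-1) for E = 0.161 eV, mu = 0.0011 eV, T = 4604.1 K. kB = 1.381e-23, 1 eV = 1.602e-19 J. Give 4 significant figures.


Step 1: (E - mu) = 0.1599 eV
Step 2: x = (E-mu)*eV/(kB*T) = 0.1599*1.602e-19/(1.381e-23*4604.1) = 0.4029
Step 3: exp(x) = 1.496
Step 4: n = 1/(exp(x)-1) = 2.016

2.016


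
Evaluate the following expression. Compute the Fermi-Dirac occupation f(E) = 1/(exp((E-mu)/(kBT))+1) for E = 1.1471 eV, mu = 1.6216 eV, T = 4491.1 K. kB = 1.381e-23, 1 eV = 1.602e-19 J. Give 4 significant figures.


Step 1: (E - mu) = 1.1471 - 1.6216 = -0.4745 eV
Step 2: Convert: (E-mu)*eV = -7.601e-20 J
Step 3: x = (E-mu)*eV/(kB*T) = -1.226
Step 4: f = 1/(exp(-1.226)+1) = 0.773

0.773


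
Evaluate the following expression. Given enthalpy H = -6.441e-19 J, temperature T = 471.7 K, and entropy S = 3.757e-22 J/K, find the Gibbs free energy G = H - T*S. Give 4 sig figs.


Step 1: T*S = 471.7 * 3.757e-22 = 1.772e-19 J
Step 2: G = H - T*S = -6.441e-19 - 1.772e-19
Step 3: G = -8.213e-19 J

-8.213e-19


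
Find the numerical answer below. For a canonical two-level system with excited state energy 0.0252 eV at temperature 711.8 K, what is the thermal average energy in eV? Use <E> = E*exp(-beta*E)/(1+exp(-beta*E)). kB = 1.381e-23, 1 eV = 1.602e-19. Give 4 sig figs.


Step 1: beta*E = 0.0252*1.602e-19/(1.381e-23*711.8) = 0.4107
Step 2: exp(-beta*E) = 0.6632
Step 3: <E> = 0.0252*0.6632/(1+0.6632) = 0.01005 eV

0.01005


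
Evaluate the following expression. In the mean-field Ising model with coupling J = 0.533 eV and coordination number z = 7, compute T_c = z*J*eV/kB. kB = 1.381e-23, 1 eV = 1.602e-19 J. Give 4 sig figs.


Step 1: z*J = 7*0.533 = 3.731 eV
Step 2: Convert to Joules: 3.731*1.602e-19 = 5.977e-19 J
Step 3: T_c = 5.977e-19 / 1.381e-23 = 4.328e+04 K

4.328e+04


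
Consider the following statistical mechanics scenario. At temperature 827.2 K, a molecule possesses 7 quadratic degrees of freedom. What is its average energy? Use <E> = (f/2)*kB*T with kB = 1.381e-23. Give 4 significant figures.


Step 1: f/2 = 7/2 = 3.5
Step 2: kB*T = 1.381e-23 * 827.2 = 1.142e-20
Step 3: <E> = 3.5 * 1.142e-20 = 3.998e-20 J

3.998e-20


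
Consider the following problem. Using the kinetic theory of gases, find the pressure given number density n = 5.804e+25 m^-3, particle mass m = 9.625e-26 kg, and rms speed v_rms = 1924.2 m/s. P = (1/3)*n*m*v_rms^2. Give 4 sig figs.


Step 1: v_rms^2 = 1924.2^2 = 3.703e+06
Step 2: n*m = 5.804e+25*9.625e-26 = 5.586
Step 3: P = (1/3)*5.586*3.703e+06 = 6.895e+06 Pa

6.895e+06


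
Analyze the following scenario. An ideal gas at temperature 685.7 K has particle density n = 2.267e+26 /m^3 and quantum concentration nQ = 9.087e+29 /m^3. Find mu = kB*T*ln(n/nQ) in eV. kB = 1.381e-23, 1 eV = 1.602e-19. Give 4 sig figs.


Step 1: n/nQ = 2.267e+26/9.087e+29 = 0.0002495
Step 2: ln(n/nQ) = -8.296
Step 3: mu = kB*T*ln(n/nQ) = 9.47e-21*-8.296 = -7.856e-20 J
Step 4: Convert to eV: -7.856e-20/1.602e-19 = -0.4904 eV

-0.4904


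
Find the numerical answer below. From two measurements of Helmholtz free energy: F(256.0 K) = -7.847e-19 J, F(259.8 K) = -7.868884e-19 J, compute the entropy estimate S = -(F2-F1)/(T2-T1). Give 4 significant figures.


Step 1: dF = F2 - F1 = -7.868884e-19 - (-7.847e-19) = -2.1884e-21 J
Step 2: dT = T2 - T1 = 259.8 - 256.0 = 3.8 K
Step 3: S = -dF/dT = -(-2.1884e-21)/3.8 = 5.759e-22 J/K

5.759e-22


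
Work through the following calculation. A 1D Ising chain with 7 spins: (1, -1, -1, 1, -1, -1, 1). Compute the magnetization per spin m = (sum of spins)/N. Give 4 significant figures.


Step 1: Count up spins (+1): 3, down spins (-1): 4
Step 2: Total magnetization M = 3 - 4 = -1
Step 3: m = M/N = -1/7 = -0.1429

-0.1429


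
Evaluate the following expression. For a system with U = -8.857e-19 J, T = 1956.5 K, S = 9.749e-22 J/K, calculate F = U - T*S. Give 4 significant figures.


Step 1: T*S = 1956.5 * 9.749e-22 = 1.907e-18 J
Step 2: F = U - T*S = -8.857e-19 - 1.907e-18
Step 3: F = -2.793e-18 J

-2.793e-18


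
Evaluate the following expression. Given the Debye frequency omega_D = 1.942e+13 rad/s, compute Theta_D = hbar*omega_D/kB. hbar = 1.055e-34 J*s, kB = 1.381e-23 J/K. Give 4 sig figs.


Step 1: hbar*omega_D = 1.055e-34 * 1.942e+13 = 2.049e-21 J
Step 2: Theta_D = 2.049e-21 / 1.381e-23
Step 3: Theta_D = 148.4 K

148.4


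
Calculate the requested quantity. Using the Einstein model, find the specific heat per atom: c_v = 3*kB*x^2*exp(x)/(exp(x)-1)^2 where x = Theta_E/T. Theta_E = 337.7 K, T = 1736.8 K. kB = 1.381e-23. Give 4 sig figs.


Step 1: x = Theta_E/T = 337.7/1736.8 = 0.1944
Step 2: x^2 = 0.03781
Step 3: exp(x) = 1.215
Step 4: c_v = 3*1.381e-23*0.03781*1.215/(1.215-1)^2 = 4.13e-23

4.13e-23


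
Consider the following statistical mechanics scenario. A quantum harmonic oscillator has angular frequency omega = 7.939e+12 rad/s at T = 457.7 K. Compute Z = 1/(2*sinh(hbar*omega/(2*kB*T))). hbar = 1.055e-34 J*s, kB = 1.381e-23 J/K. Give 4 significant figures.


Step 1: Compute x = hbar*omega/(kB*T) = 1.055e-34*7.939e+12/(1.381e-23*457.7) = 0.1325
Step 2: x/2 = 0.06625
Step 3: sinh(x/2) = 0.0663
Step 4: Z = 1/(2*0.0663) = 7.541

7.541


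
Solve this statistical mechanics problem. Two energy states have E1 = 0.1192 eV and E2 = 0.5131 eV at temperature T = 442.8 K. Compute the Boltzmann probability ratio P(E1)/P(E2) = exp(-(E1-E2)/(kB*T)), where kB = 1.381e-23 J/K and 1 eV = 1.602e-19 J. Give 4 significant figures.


Step 1: Compute energy difference dE = E1 - E2 = 0.1192 - 0.5131 = -0.3939 eV
Step 2: Convert to Joules: dE_J = -0.3939 * 1.602e-19 = -6.31e-20 J
Step 3: Compute exponent = -dE_J / (kB * T) = -(-6.31e-20) / (1.381e-23 * 442.8) = 10.32
Step 4: P(E1)/P(E2) = exp(10.32) = 3.031e+04

3.031e+04


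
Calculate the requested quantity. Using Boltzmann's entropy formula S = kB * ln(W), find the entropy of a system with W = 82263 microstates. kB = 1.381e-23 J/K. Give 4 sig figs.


Step 1: ln(W) = ln(82263) = 11.32
Step 2: S = kB * ln(W) = 1.381e-23 * 11.32
Step 3: S = 1.563e-22 J/K

1.563e-22


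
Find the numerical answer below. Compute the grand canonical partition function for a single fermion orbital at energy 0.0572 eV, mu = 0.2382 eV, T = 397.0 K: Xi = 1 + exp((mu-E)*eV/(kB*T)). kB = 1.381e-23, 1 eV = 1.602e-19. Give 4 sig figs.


Step 1: (mu - E) = 0.2382 - 0.0572 = 0.181 eV
Step 2: x = (mu-E)*eV/(kB*T) = 0.181*1.602e-19/(1.381e-23*397.0) = 5.289
Step 3: exp(x) = 198.1
Step 4: Xi = 1 + 198.1 = 199.1

199.1


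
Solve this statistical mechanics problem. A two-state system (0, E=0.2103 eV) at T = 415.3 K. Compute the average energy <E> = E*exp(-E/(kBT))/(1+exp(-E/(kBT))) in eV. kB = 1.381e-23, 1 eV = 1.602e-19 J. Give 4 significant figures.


Step 1: beta*E = 0.2103*1.602e-19/(1.381e-23*415.3) = 5.874
Step 2: exp(-beta*E) = 0.002811
Step 3: <E> = 0.2103*0.002811/(1+0.002811) = 0.0005895 eV

0.0005895


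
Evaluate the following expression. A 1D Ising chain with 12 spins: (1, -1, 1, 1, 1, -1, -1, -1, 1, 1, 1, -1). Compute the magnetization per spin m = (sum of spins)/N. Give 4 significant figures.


Step 1: Count up spins (+1): 7, down spins (-1): 5
Step 2: Total magnetization M = 7 - 5 = 2
Step 3: m = M/N = 2/12 = 0.1667

0.1667


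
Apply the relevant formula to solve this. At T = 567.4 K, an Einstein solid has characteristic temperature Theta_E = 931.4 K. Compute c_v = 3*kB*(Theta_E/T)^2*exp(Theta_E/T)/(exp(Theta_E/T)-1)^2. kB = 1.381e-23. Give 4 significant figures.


Step 1: x = Theta_E/T = 931.4/567.4 = 1.642
Step 2: x^2 = 2.695
Step 3: exp(x) = 5.163
Step 4: c_v = 3*1.381e-23*2.695*5.163/(5.163-1)^2 = 3.326e-23

3.326e-23


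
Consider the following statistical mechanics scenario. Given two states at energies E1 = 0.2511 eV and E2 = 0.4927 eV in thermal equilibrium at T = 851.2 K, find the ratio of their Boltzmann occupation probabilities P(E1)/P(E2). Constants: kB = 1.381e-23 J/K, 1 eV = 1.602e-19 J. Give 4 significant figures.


Step 1: Compute energy difference dE = E1 - E2 = 0.2511 - 0.4927 = -0.2416 eV
Step 2: Convert to Joules: dE_J = -0.2416 * 1.602e-19 = -3.87e-20 J
Step 3: Compute exponent = -dE_J / (kB * T) = -(-3.87e-20) / (1.381e-23 * 851.2) = 3.293
Step 4: P(E1)/P(E2) = exp(3.293) = 26.91

26.91


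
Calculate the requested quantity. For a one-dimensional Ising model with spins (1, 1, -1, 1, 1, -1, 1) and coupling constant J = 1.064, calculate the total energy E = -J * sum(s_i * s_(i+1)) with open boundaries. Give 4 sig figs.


Step 1: Nearest-neighbor products: 1, -1, -1, 1, -1, -1
Step 2: Sum of products = -2
Step 3: E = -1.064 * -2 = 2.128

2.128


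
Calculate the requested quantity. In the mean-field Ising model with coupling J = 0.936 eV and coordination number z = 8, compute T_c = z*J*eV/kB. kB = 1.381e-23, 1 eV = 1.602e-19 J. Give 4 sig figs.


Step 1: z*J = 8*0.936 = 7.488 eV
Step 2: Convert to Joules: 7.488*1.602e-19 = 1.2e-18 J
Step 3: T_c = 1.2e-18 / 1.381e-23 = 8.686e+04 K

8.686e+04


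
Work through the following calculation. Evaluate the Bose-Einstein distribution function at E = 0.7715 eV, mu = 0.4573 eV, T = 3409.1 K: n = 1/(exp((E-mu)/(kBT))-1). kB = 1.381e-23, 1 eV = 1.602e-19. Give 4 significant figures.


Step 1: (E - mu) = 0.3142 eV
Step 2: x = (E-mu)*eV/(kB*T) = 0.3142*1.602e-19/(1.381e-23*3409.1) = 1.069
Step 3: exp(x) = 2.913
Step 4: n = 1/(exp(x)-1) = 0.5228

0.5228


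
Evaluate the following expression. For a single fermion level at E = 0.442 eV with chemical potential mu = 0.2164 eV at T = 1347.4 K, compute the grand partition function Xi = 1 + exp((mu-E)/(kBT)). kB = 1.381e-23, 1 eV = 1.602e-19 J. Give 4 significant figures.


Step 1: (mu - E) = 0.2164 - 0.442 = -0.2256 eV
Step 2: x = (mu-E)*eV/(kB*T) = -0.2256*1.602e-19/(1.381e-23*1347.4) = -1.942
Step 3: exp(x) = 0.1434
Step 4: Xi = 1 + 0.1434 = 1.143

1.143


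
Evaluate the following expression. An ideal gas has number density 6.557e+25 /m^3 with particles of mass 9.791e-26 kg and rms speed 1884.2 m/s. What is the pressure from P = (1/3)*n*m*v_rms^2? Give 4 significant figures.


Step 1: v_rms^2 = 1884.2^2 = 3.55e+06
Step 2: n*m = 6.557e+25*9.791e-26 = 6.42
Step 3: P = (1/3)*6.42*3.55e+06 = 7.597e+06 Pa

7.597e+06


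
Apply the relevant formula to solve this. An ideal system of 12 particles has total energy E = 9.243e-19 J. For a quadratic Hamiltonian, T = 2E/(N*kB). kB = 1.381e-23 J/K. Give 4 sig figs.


Step 1: Numerator = 2*E = 2*9.243e-19 = 1.849e-18 J
Step 2: Denominator = N*kB = 12*1.381e-23 = 1.657e-22
Step 3: T = 1.849e-18 / 1.657e-22 = 1.115e+04 K

1.115e+04


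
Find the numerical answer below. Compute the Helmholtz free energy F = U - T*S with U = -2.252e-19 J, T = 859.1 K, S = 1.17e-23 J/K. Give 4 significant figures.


Step 1: T*S = 859.1 * 1.17e-23 = 1.005e-20 J
Step 2: F = U - T*S = -2.252e-19 - 1.005e-20
Step 3: F = -2.353e-19 J

-2.353e-19


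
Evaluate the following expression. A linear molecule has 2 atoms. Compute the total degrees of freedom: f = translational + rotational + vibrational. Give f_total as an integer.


Step 1: Translational DOF = 3
Step 2: Rotational DOF (linear) = 2
Step 3: Vibrational DOF = 3*2 - 5 = 1
Step 4: Total = 3 + 2 + 1 = 6

6


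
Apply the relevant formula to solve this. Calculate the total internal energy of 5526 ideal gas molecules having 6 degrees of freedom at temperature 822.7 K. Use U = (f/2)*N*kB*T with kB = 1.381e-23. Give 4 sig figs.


Step 1: f/2 = 6/2 = 3.0
Step 2: N*kB*T = 5526*1.381e-23*822.7 = 6.278e-17
Step 3: U = 3.0 * 6.278e-17 = 1.884e-16 J

1.884e-16


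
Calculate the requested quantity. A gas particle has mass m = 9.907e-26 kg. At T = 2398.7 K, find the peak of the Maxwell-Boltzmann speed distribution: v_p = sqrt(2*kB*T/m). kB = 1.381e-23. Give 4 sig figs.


Step 1: Numerator = 2*kB*T = 2*1.381e-23*2398.7 = 6.625e-20
Step 2: Ratio = 6.625e-20 / 9.907e-26 = 6.687e+05
Step 3: v_p = sqrt(6.687e+05) = 817.8 m/s

817.8


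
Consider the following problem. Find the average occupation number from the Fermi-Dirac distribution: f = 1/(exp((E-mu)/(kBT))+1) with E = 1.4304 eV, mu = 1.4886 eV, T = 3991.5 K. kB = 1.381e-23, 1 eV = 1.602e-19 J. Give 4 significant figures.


Step 1: (E - mu) = 1.4304 - 1.4886 = -0.0582 eV
Step 2: Convert: (E-mu)*eV = -9.324e-21 J
Step 3: x = (E-mu)*eV/(kB*T) = -0.1691
Step 4: f = 1/(exp(-0.1691)+1) = 0.5422

0.5422


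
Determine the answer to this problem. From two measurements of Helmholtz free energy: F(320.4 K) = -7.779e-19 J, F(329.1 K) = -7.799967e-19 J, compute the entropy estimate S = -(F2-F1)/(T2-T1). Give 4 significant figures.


Step 1: dF = F2 - F1 = -7.799967e-19 - (-7.779e-19) = -2.0967e-21 J
Step 2: dT = T2 - T1 = 329.1 - 320.4 = 8.7 K
Step 3: S = -dF/dT = -(-2.0967e-21)/8.7 = 2.41e-22 J/K

2.41e-22


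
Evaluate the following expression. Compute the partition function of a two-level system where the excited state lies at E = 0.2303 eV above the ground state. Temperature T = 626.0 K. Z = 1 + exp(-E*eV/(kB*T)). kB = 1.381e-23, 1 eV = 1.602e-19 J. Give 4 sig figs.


Step 1: Compute beta*E = E*eV/(kB*T) = 0.2303*1.602e-19/(1.381e-23*626.0) = 4.268
Step 2: exp(-beta*E) = exp(-4.268) = 0.01401
Step 3: Z = 1 + 0.01401 = 1.014

1.014


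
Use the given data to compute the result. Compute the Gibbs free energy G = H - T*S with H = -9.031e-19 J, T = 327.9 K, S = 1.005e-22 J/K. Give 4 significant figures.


Step 1: T*S = 327.9 * 1.005e-22 = 3.295e-20 J
Step 2: G = H - T*S = -9.031e-19 - 3.295e-20
Step 3: G = -9.361e-19 J

-9.361e-19


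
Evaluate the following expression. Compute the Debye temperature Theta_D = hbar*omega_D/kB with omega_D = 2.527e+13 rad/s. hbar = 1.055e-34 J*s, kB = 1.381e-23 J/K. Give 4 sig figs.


Step 1: hbar*omega_D = 1.055e-34 * 2.527e+13 = 2.666e-21 J
Step 2: Theta_D = 2.666e-21 / 1.381e-23
Step 3: Theta_D = 193 K

193


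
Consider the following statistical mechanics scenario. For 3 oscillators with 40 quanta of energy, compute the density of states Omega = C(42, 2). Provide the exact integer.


Step 1: Use binomial coefficient C(42, 2)
Step 2: Numerator = 42! / 40!
Step 3: Denominator = 2!
Step 4: Omega = 861

861


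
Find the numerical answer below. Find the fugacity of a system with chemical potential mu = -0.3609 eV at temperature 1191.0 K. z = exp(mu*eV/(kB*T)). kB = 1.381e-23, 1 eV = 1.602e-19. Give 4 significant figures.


Step 1: Convert mu to Joules: -0.3609*1.602e-19 = -5.782e-20 J
Step 2: kB*T = 1.381e-23*1191.0 = 1.645e-20 J
Step 3: mu/(kB*T) = -3.515
Step 4: z = exp(-3.515) = 0.02974

0.02974


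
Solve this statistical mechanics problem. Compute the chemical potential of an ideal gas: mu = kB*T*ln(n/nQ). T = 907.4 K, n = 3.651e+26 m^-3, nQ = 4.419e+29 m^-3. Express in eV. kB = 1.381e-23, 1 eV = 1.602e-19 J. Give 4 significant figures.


Step 1: n/nQ = 3.651e+26/4.419e+29 = 0.0008262
Step 2: ln(n/nQ) = -7.099
Step 3: mu = kB*T*ln(n/nQ) = 1.253e-20*-7.099 = -8.895e-20 J
Step 4: Convert to eV: -8.895e-20/1.602e-19 = -0.5553 eV

-0.5553


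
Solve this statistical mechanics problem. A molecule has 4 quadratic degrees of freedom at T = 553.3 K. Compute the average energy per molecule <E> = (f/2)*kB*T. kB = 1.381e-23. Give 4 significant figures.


Step 1: f/2 = 4/2 = 2
Step 2: kB*T = 1.381e-23 * 553.3 = 7.641e-21
Step 3: <E> = 2 * 7.641e-21 = 1.528e-20 J

1.528e-20


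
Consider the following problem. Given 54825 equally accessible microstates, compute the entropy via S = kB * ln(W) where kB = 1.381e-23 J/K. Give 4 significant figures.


Step 1: ln(W) = ln(54825) = 10.91
Step 2: S = kB * ln(W) = 1.381e-23 * 10.91
Step 3: S = 1.507e-22 J/K

1.507e-22


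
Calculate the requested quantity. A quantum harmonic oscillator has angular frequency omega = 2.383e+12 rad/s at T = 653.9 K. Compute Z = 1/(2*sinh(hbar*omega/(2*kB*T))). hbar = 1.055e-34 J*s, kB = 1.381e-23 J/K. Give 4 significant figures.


Step 1: Compute x = hbar*omega/(kB*T) = 1.055e-34*2.383e+12/(1.381e-23*653.9) = 0.02784
Step 2: x/2 = 0.01392
Step 3: sinh(x/2) = 0.01392
Step 4: Z = 1/(2*0.01392) = 35.92

35.92


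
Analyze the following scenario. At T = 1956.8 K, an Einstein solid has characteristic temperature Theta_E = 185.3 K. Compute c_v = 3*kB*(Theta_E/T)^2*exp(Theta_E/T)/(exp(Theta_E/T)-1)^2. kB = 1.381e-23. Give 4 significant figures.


Step 1: x = Theta_E/T = 185.3/1956.8 = 0.0947
Step 2: x^2 = 0.008967
Step 3: exp(x) = 1.099
Step 4: c_v = 3*1.381e-23*0.008967*1.099/(1.099-1)^2 = 4.14e-23

4.14e-23


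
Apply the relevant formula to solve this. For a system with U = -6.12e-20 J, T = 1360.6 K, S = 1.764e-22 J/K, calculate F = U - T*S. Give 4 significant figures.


Step 1: T*S = 1360.6 * 1.764e-22 = 2.4e-19 J
Step 2: F = U - T*S = -6.12e-20 - 2.4e-19
Step 3: F = -3.012e-19 J

-3.012e-19


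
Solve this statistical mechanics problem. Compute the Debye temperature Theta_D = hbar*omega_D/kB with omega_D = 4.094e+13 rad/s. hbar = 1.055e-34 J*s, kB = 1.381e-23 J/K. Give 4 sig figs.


Step 1: hbar*omega_D = 1.055e-34 * 4.094e+13 = 4.319e-21 J
Step 2: Theta_D = 4.319e-21 / 1.381e-23
Step 3: Theta_D = 312.8 K

312.8


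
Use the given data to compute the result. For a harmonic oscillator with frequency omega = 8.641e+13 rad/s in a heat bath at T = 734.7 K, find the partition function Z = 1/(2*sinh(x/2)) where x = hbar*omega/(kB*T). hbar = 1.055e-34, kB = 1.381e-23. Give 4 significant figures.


Step 1: Compute x = hbar*omega/(kB*T) = 1.055e-34*8.641e+13/(1.381e-23*734.7) = 0.8985
Step 2: x/2 = 0.4492
Step 3: sinh(x/2) = 0.4645
Step 4: Z = 1/(2*0.4645) = 1.076

1.076


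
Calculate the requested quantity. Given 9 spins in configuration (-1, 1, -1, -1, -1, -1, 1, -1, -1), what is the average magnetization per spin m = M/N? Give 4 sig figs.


Step 1: Count up spins (+1): 2, down spins (-1): 7
Step 2: Total magnetization M = 2 - 7 = -5
Step 3: m = M/N = -5/9 = -0.5556

-0.5556


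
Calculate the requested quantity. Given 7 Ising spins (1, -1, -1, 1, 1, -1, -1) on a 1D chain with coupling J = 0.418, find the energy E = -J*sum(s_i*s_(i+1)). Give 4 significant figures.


Step 1: Nearest-neighbor products: -1, 1, -1, 1, -1, 1
Step 2: Sum of products = 0
Step 3: E = -0.418 * 0 = 0

0


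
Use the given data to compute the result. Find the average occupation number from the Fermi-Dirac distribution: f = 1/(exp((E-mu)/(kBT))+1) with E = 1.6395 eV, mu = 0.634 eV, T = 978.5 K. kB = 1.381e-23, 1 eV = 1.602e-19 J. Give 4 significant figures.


Step 1: (E - mu) = 1.6395 - 0.634 = 1.006 eV
Step 2: Convert: (E-mu)*eV = 1.611e-19 J
Step 3: x = (E-mu)*eV/(kB*T) = 11.92
Step 4: f = 1/(exp(11.92)+1) = 6.653e-06

6.653e-06


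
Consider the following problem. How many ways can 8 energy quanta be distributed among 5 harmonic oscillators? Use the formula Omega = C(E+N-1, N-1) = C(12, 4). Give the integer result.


Step 1: Use binomial coefficient C(12, 4)
Step 2: Numerator = 12! / 8!
Step 3: Denominator = 4!
Step 4: Omega = 495

495


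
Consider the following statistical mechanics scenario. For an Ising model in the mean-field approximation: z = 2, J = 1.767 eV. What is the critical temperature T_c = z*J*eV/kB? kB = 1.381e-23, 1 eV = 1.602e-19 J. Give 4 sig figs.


Step 1: z*J = 2*1.767 = 3.534 eV
Step 2: Convert to Joules: 3.534*1.602e-19 = 5.661e-19 J
Step 3: T_c = 5.661e-19 / 1.381e-23 = 4.1e+04 K

4.1e+04


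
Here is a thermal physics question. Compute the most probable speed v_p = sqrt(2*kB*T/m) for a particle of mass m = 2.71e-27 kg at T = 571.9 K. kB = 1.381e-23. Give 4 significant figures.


Step 1: Numerator = 2*kB*T = 2*1.381e-23*571.9 = 1.58e-20
Step 2: Ratio = 1.58e-20 / 2.71e-27 = 5.829e+06
Step 3: v_p = sqrt(5.829e+06) = 2414 m/s

2414


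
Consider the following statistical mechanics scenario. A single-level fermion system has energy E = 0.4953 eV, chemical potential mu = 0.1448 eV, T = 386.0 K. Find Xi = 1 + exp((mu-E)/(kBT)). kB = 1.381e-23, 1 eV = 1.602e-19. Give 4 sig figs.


Step 1: (mu - E) = 0.1448 - 0.4953 = -0.3505 eV
Step 2: x = (mu-E)*eV/(kB*T) = -0.3505*1.602e-19/(1.381e-23*386.0) = -10.53
Step 3: exp(x) = 2.663e-05
Step 4: Xi = 1 + 2.663e-05 = 1

1


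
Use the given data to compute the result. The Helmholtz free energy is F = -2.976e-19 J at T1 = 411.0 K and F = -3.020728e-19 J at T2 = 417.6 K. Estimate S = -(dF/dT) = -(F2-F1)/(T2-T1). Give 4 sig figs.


Step 1: dF = F2 - F1 = -3.020728e-19 - (-2.976e-19) = -4.4728e-21 J
Step 2: dT = T2 - T1 = 417.6 - 411.0 = 6.6 K
Step 3: S = -dF/dT = -(-4.4728e-21)/6.6 = 6.777e-22 J/K

6.777e-22


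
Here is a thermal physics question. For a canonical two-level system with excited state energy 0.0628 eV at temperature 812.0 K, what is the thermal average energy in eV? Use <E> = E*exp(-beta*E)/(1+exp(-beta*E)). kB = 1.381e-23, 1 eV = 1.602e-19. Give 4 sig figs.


Step 1: beta*E = 0.0628*1.602e-19/(1.381e-23*812.0) = 0.8972
Step 2: exp(-beta*E) = 0.4077
Step 3: <E> = 0.0628*0.4077/(1+0.4077) = 0.01819 eV

0.01819


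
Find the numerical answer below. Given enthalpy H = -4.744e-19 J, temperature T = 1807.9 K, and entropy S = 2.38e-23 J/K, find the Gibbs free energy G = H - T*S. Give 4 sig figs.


Step 1: T*S = 1807.9 * 2.38e-23 = 4.303e-20 J
Step 2: G = H - T*S = -4.744e-19 - 4.303e-20
Step 3: G = -5.174e-19 J

-5.174e-19


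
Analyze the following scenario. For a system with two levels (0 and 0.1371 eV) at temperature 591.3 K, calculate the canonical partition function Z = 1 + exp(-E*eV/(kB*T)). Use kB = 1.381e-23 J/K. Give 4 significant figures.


Step 1: Compute beta*E = E*eV/(kB*T) = 0.1371*1.602e-19/(1.381e-23*591.3) = 2.69
Step 2: exp(-beta*E) = exp(-2.69) = 0.0679
Step 3: Z = 1 + 0.0679 = 1.068

1.068


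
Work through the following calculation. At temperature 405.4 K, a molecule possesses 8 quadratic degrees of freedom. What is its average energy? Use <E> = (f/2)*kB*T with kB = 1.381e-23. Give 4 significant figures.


Step 1: f/2 = 8/2 = 4
Step 2: kB*T = 1.381e-23 * 405.4 = 5.599e-21
Step 3: <E> = 4 * 5.599e-21 = 2.239e-20 J

2.239e-20


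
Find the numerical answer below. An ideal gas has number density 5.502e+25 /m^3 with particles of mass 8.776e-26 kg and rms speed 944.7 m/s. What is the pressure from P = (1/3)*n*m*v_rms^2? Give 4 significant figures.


Step 1: v_rms^2 = 944.7^2 = 8.925e+05
Step 2: n*m = 5.502e+25*8.776e-26 = 4.829
Step 3: P = (1/3)*4.829*8.925e+05 = 1.436e+06 Pa

1.436e+06


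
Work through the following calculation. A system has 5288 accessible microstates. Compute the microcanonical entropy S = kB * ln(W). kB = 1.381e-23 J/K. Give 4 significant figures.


Step 1: ln(W) = ln(5288) = 8.573
Step 2: S = kB * ln(W) = 1.381e-23 * 8.573
Step 3: S = 1.184e-22 J/K

1.184e-22


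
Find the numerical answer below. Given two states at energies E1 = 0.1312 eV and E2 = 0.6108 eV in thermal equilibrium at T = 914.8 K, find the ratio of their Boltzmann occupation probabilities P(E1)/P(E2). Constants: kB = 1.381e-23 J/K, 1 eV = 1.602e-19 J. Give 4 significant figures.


Step 1: Compute energy difference dE = E1 - E2 = 0.1312 - 0.6108 = -0.4796 eV
Step 2: Convert to Joules: dE_J = -0.4796 * 1.602e-19 = -7.683e-20 J
Step 3: Compute exponent = -dE_J / (kB * T) = -(-7.683e-20) / (1.381e-23 * 914.8) = 6.082
Step 4: P(E1)/P(E2) = exp(6.082) = 437.8

437.8


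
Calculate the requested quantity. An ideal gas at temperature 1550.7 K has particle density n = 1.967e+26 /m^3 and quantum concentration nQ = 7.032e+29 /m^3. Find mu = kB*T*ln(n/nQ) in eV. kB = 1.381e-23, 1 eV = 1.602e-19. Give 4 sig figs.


Step 1: n/nQ = 1.967e+26/7.032e+29 = 0.0002797
Step 2: ln(n/nQ) = -8.182
Step 3: mu = kB*T*ln(n/nQ) = 2.142e-20*-8.182 = -1.752e-19 J
Step 4: Convert to eV: -1.752e-19/1.602e-19 = -1.094 eV

-1.094


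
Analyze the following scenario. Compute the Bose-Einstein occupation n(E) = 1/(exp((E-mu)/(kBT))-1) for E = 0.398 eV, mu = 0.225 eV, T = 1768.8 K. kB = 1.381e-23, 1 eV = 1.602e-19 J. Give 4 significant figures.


Step 1: (E - mu) = 0.173 eV
Step 2: x = (E-mu)*eV/(kB*T) = 0.173*1.602e-19/(1.381e-23*1768.8) = 1.135
Step 3: exp(x) = 3.11
Step 4: n = 1/(exp(x)-1) = 0.474

0.474


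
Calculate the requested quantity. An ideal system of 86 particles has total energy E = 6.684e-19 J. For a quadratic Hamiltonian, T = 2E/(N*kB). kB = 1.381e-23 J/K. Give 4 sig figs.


Step 1: Numerator = 2*E = 2*6.684e-19 = 1.337e-18 J
Step 2: Denominator = N*kB = 86*1.381e-23 = 1.188e-21
Step 3: T = 1.337e-18 / 1.188e-21 = 1126 K

1126


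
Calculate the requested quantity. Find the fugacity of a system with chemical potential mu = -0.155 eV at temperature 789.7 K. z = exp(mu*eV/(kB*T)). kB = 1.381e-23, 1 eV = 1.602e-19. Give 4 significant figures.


Step 1: Convert mu to Joules: -0.155*1.602e-19 = -2.483e-20 J
Step 2: kB*T = 1.381e-23*789.7 = 1.091e-20 J
Step 3: mu/(kB*T) = -2.277
Step 4: z = exp(-2.277) = 0.1026

0.1026


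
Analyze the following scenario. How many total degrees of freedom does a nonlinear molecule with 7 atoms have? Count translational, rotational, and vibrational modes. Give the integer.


Step 1: Translational DOF = 3
Step 2: Rotational DOF (nonlinear) = 3
Step 3: Vibrational DOF = 3*7 - 6 = 15
Step 4: Total = 3 + 3 + 15 = 21

21


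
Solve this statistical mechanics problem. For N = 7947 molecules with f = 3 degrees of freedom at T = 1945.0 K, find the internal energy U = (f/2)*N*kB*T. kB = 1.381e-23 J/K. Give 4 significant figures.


Step 1: f/2 = 3/2 = 1.5
Step 2: N*kB*T = 7947*1.381e-23*1945.0 = 2.135e-16
Step 3: U = 1.5 * 2.135e-16 = 3.202e-16 J

3.202e-16


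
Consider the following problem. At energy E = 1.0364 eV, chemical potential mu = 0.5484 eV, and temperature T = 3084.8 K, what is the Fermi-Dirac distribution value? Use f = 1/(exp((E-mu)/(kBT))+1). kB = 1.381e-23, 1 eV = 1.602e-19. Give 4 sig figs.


Step 1: (E - mu) = 1.0364 - 0.5484 = 0.488 eV
Step 2: Convert: (E-mu)*eV = 7.818e-20 J
Step 3: x = (E-mu)*eV/(kB*T) = 1.835
Step 4: f = 1/(exp(1.835)+1) = 0.1376

0.1376


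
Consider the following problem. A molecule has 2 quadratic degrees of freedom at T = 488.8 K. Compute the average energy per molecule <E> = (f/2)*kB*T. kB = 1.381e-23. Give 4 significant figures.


Step 1: f/2 = 2/2 = 1
Step 2: kB*T = 1.381e-23 * 488.8 = 6.75e-21
Step 3: <E> = 1 * 6.75e-21 = 6.75e-21 J

6.75e-21


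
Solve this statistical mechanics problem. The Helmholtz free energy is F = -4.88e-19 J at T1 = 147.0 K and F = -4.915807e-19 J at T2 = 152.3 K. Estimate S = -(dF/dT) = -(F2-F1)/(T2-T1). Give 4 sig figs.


Step 1: dF = F2 - F1 = -4.915807e-19 - (-4.88e-19) = -3.5807e-21 J
Step 2: dT = T2 - T1 = 152.3 - 147.0 = 5.3 K
Step 3: S = -dF/dT = -(-3.5807e-21)/5.3 = 6.756e-22 J/K

6.756e-22


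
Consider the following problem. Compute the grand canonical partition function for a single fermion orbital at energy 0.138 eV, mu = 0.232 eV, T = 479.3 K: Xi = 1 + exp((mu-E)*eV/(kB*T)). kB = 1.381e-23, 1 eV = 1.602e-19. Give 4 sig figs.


Step 1: (mu - E) = 0.232 - 0.138 = 0.094 eV
Step 2: x = (mu-E)*eV/(kB*T) = 0.094*1.602e-19/(1.381e-23*479.3) = 2.275
Step 3: exp(x) = 9.728
Step 4: Xi = 1 + 9.728 = 10.73

10.73


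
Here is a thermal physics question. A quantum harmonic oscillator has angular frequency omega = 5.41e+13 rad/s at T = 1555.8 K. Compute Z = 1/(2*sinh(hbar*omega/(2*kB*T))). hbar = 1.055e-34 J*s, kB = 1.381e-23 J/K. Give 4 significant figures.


Step 1: Compute x = hbar*omega/(kB*T) = 1.055e-34*5.41e+13/(1.381e-23*1555.8) = 0.2656
Step 2: x/2 = 0.1328
Step 3: sinh(x/2) = 0.1332
Step 4: Z = 1/(2*0.1332) = 3.753

3.753


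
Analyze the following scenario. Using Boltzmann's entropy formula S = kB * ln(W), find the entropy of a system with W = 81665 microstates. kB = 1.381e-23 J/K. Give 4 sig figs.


Step 1: ln(W) = ln(81665) = 11.31
Step 2: S = kB * ln(W) = 1.381e-23 * 11.31
Step 3: S = 1.562e-22 J/K

1.562e-22


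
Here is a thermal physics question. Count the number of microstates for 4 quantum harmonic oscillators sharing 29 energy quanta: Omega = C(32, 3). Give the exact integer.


Step 1: Use binomial coefficient C(32, 3)
Step 2: Numerator = 32! / 29!
Step 3: Denominator = 3!
Step 4: Omega = 4960

4960


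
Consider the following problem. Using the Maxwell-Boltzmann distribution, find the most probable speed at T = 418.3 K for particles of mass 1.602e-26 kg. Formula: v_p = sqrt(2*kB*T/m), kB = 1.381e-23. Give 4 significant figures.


Step 1: Numerator = 2*kB*T = 2*1.381e-23*418.3 = 1.155e-20
Step 2: Ratio = 1.155e-20 / 1.602e-26 = 7.212e+05
Step 3: v_p = sqrt(7.212e+05) = 849.2 m/s

849.2


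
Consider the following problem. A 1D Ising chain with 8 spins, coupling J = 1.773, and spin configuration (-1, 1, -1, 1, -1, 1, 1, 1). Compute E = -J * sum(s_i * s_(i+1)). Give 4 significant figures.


Step 1: Nearest-neighbor products: -1, -1, -1, -1, -1, 1, 1
Step 2: Sum of products = -3
Step 3: E = -1.773 * -3 = 5.319

5.319


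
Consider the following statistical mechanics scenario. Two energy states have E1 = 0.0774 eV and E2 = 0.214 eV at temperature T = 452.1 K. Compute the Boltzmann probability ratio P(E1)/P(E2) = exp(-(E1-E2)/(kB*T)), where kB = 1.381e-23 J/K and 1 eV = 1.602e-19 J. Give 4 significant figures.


Step 1: Compute energy difference dE = E1 - E2 = 0.0774 - 0.214 = -0.1366 eV
Step 2: Convert to Joules: dE_J = -0.1366 * 1.602e-19 = -2.188e-20 J
Step 3: Compute exponent = -dE_J / (kB * T) = -(-2.188e-20) / (1.381e-23 * 452.1) = 3.505
Step 4: P(E1)/P(E2) = exp(3.505) = 33.28

33.28


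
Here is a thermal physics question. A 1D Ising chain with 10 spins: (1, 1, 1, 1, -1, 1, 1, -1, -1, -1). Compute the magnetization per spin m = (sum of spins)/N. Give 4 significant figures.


Step 1: Count up spins (+1): 6, down spins (-1): 4
Step 2: Total magnetization M = 6 - 4 = 2
Step 3: m = M/N = 2/10 = 0.2

0.2


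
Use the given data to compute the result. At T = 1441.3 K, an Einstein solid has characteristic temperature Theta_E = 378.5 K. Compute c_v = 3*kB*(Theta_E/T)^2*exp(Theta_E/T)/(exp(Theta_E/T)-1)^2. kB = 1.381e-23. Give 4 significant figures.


Step 1: x = Theta_E/T = 378.5/1441.3 = 0.2626
Step 2: x^2 = 0.06896
Step 3: exp(x) = 1.3
Step 4: c_v = 3*1.381e-23*0.06896*1.3/(1.3-1)^2 = 4.119e-23

4.119e-23


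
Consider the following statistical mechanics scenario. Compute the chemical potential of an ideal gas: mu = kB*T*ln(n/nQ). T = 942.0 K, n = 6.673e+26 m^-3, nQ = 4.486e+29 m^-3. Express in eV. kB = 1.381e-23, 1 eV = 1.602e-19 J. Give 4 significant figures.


Step 1: n/nQ = 6.673e+26/4.486e+29 = 0.001488
Step 2: ln(n/nQ) = -6.511
Step 3: mu = kB*T*ln(n/nQ) = 1.301e-20*-6.511 = -8.47e-20 J
Step 4: Convert to eV: -8.47e-20/1.602e-19 = -0.5287 eV

-0.5287


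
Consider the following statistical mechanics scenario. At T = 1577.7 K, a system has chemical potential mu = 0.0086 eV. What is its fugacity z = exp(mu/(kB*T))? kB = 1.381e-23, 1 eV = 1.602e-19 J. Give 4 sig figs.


Step 1: Convert mu to Joules: 0.0086*1.602e-19 = 1.378e-21 J
Step 2: kB*T = 1.381e-23*1577.7 = 2.179e-20 J
Step 3: mu/(kB*T) = 0.06323
Step 4: z = exp(0.06323) = 1.065

1.065


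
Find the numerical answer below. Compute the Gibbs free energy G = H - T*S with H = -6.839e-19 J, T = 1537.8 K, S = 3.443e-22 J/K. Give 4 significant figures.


Step 1: T*S = 1537.8 * 3.443e-22 = 5.295e-19 J
Step 2: G = H - T*S = -6.839e-19 - 5.295e-19
Step 3: G = -1.213e-18 J

-1.213e-18


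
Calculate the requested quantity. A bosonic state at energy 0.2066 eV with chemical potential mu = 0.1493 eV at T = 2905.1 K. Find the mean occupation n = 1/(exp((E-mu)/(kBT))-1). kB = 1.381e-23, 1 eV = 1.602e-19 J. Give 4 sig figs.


Step 1: (E - mu) = 0.0573 eV
Step 2: x = (E-mu)*eV/(kB*T) = 0.0573*1.602e-19/(1.381e-23*2905.1) = 0.2288
Step 3: exp(x) = 1.257
Step 4: n = 1/(exp(x)-1) = 3.89

3.89


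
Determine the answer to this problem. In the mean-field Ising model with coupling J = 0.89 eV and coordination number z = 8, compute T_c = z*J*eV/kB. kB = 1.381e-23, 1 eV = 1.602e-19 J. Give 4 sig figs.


Step 1: z*J = 8*0.89 = 7.12 eV
Step 2: Convert to Joules: 7.12*1.602e-19 = 1.141e-18 J
Step 3: T_c = 1.141e-18 / 1.381e-23 = 8.259e+04 K

8.259e+04
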